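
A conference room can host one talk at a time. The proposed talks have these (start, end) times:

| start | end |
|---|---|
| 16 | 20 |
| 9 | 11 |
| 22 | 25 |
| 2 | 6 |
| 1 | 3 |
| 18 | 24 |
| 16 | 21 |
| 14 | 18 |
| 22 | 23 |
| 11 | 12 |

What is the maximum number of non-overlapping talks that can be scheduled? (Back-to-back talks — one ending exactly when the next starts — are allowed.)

By end time: (1,3), (2,6), (9,11), (11,12), (14,18), (16,20), (16,21), (22,23), (18,24), (22,25).
Pick (1,3); next start ≥ 3 → (9,11); next start ≥ 11 → (11,12); next start ≥ 12 → (14,18); next start ≥ 18 → (22,23).
Selected 5 talks.

5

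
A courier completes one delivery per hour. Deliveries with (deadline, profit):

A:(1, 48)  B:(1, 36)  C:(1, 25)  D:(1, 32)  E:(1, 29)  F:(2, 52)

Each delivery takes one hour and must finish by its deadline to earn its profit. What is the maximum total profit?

Sort by profit descending; place each in the latest free slot ≤ its deadline.
By profit: F(d2,52), A(d1,48), B(d1,36), D(d1,32), E(d1,29), C(d1,25)
F→slot 2; A→slot 1; B skipped; D skipped; E skipped; C skipped.
Profit = 48 + 52 = 100

100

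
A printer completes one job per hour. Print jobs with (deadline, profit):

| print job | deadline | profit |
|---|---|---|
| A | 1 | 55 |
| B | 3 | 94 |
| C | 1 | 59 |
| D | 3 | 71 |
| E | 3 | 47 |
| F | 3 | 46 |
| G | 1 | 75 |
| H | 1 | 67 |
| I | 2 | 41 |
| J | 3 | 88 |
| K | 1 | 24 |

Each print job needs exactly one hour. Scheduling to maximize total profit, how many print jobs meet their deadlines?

3

Sort by profit descending; place each in the latest free slot ≤ its deadline.
By profit: B(d3,94), J(d3,88), G(d1,75), D(d3,71), H(d1,67), C(d1,59), A(d1,55), E(d3,47), F(d3,46), I(d2,41), K(d1,24)
B→slot 3; J→slot 2; G→slot 1; D skipped; H skipped; C skipped; A skipped; E skipped; F skipped; I skipped; K skipped.
3 of 11 scheduled.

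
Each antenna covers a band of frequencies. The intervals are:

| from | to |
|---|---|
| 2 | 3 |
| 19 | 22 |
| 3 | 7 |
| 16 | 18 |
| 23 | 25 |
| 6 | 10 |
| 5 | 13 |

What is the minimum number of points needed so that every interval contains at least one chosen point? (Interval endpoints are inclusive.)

5

Process intervals by earliest right end; each time one isn't hit yet, stab at its right endpoint.
Sorted: [2,3] [3,7] [6,10] [5,13] [16,18] [19,22] [23,25]
{[2,3],[3,7]} hit by 3; {[6,10],[5,13]} hit by 10; {[16,18]} hit by 18; {[19,22]} hit by 22; {[23,25]} hit by 25.
Points: 3, 10, 18, 22, 25 (5 total).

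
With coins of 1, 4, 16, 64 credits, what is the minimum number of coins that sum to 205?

7

205 = 3×64 + 3×4 + 1×1
Total coins = 3 + 3 + 1 = 7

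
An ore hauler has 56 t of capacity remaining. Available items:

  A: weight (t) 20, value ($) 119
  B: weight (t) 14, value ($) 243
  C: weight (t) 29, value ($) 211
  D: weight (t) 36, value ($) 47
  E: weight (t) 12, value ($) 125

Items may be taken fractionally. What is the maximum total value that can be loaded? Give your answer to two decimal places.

Order: B (243/14=17.36) > E (125/12=10.42) > C (211/29=7.28) > A (119/20=5.95) > D (47/36=1.31)
Fill: take B (14 @ 243) → take E (12 @ 125) → take C (29 @ 211) → take 1/20 of A → 5.95; 56/56 used.
Total value = 584.95

584.95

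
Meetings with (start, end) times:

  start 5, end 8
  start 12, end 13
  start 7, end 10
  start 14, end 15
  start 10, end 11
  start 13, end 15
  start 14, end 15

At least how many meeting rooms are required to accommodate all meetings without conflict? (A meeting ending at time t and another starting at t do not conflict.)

3

The answer is the maximum number of intervals overlapping at any instant.
starts: [5, 7, 10, 12, 13, 14, 14]
ends:   [8, 10, 11, 13, 15, 15, 15]
s5→1 s7→2 e8→1 e10→0 s10→1 e11→0 s12→1 e13→0 s13→1 s14→2 s14→3  — peak 3.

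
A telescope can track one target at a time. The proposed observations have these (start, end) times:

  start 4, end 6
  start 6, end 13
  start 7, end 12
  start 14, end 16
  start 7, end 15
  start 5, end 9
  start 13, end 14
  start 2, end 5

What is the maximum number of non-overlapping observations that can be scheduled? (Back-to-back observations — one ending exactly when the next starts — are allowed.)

Sort by end time and greedily take each interval whose start is ≥ the last chosen end.
By end time: (2,5), (4,6), (5,9), (7,12), (6,13), (13,14), (7,15), (14,16).
Pick (2,5); next start ≥ 5 → (5,9); next start ≥ 9 → (13,14); next start ≥ 14 → (14,16).
Selected 4 observations.

4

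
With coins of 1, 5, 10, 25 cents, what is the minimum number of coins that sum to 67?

6

67 = 2×25 + 1×10 + 1×5 + 2×1
Total coins = 2 + 1 + 1 + 2 = 6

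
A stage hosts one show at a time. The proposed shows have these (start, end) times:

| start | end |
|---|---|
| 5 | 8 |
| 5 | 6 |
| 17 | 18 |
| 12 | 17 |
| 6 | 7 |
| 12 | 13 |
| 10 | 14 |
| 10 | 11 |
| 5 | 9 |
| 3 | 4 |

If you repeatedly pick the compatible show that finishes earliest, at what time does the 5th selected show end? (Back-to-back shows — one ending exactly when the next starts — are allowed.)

Sort by end time and greedily take each interval whose start is ≥ the last chosen end.
Sorted by end: (3,4)  (5,6)  (6,7)  (5,8)  (5,9)  (10,11)  (12,13)  (10,14)  (12,17)  (17,18)
take (3,4); take (5,6); take (6,7); take (10,11); take (12,13); skip (10,14); take (17,18).
Selected: (3,4) (5,6) (6,7) (10,11) (12,13) (17,18)

13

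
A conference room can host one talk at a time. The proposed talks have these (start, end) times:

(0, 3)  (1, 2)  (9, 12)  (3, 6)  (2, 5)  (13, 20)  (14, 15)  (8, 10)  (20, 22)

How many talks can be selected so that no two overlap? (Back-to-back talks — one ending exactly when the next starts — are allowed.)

5

Order by finish time; keep every interval that doesn't clash with the previous kept one.
Sorted by end: (1,2)  (0,3)  (2,5)  (3,6)  (8,10)  (9,12)  (14,15)  (13,20)  (20,22)
take (1,2); skip (0,3); take (2,5); take (8,10); skip (9,12); take (14,15); skip (13,20); take (20,22).
Selected 5 talks.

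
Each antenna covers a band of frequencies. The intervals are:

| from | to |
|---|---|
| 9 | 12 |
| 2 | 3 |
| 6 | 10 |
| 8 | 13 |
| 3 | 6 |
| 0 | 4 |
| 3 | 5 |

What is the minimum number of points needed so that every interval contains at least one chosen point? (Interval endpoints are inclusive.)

Sorted: [2,3] [0,4] [3,5] [3,6] [6,10] [9,12] [8,13]
{[2,3],[0,4],[3,5],[3,6]} hit by 3; {[6,10],[9,12],[8,13]} hit by 10.
Points: 3, 10 (2 total).

2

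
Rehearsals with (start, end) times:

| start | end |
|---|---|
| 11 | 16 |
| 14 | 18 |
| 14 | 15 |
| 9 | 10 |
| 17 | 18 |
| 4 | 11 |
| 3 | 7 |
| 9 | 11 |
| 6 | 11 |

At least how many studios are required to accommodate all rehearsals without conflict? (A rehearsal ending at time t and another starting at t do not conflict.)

The answer is the maximum number of intervals overlapping at any instant.
starts: [3, 4, 6, 9, 9, 11, 14, 14, 17]
ends:   [7, 10, 11, 11, 11, 15, 16, 18, 18]
s3→1 s4→2 s6→3 e7→2 s9→3 s9→4  — peak 4.

4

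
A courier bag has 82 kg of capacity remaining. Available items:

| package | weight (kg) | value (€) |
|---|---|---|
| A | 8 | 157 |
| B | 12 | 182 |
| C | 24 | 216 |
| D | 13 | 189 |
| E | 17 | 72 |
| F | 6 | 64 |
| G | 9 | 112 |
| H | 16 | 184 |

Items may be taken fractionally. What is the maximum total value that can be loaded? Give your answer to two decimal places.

Greedy by value/weight ratio, highest first.
Order: A (157/8=19.62) > B (182/12=15.17) > D (189/13=14.54) > G (112/9=12.44) > H (184/16=11.50) > F (64/6=10.67) > C (216/24=9.00) > E (72/17=4.24)
Fill: take A (8 @ 157) → take B (12 @ 182) → take D (13 @ 189) → take G (9 @ 112) → take H (16 @ 184) → take F (6 @ 64) → take 18/24 of C → 162.00; 82/82 used.
Total value = 1050.00

1050.00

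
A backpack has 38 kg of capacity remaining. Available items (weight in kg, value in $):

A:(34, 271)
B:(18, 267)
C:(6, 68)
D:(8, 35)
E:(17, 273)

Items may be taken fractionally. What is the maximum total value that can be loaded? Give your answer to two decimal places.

574.00

Sort by value per unit weight and fill in that order.
Order: E (273/17=16.06) > B (267/18=14.83) > C (68/6=11.33) > A (271/34=7.97) > D (35/8=4.38)
Fill: take E (17 @ 273) → take B (18 @ 267) → take 3/6 of C → 34.00; 38/38 used.
Total value = 574.00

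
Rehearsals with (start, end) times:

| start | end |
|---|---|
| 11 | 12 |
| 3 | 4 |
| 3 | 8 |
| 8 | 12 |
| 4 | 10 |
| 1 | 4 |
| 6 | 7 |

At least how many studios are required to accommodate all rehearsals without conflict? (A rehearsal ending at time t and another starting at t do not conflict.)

3

The answer is the maximum number of intervals overlapping at any instant.
Events (time:±→running): 1:+→1 3:+→2 3:+→3 … peak 3.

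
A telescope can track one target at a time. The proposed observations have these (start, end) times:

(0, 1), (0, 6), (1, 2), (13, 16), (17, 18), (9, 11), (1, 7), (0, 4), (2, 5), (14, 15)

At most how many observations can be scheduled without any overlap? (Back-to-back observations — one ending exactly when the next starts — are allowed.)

Greedy by earliest finish: after sorting by end time, pick each interval compatible with the last pick.
Sorted by end: (0,1)  (1,2)  (0,4)  (2,5)  (0,6)  (1,7)  (9,11)  (14,15)  (13,16)  (17,18)
take (0,1); take (1,2); take (2,5); skip (1,7); take (9,11); take (14,15); skip (13,16); take (17,18).
Selected 6 observations.

6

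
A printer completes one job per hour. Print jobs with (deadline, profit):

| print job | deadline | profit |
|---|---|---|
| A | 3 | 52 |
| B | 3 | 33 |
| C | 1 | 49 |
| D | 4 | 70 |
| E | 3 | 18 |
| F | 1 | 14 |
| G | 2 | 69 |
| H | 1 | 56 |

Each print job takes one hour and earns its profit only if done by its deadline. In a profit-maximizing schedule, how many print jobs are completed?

4

Sort by profit descending; place each in the latest free slot ≤ its deadline.
Profit order: D=70 G=69 H=56 A=52 C=49 B=33 E=18 F=14
Assign: D→slot 4, G→slot 2, H→slot 1, A→slot 3, C skipped, B skipped, E skipped, F skipped.
Slots: [1:H] [2:G] [3:A] [4:D]
4 of 8 scheduled.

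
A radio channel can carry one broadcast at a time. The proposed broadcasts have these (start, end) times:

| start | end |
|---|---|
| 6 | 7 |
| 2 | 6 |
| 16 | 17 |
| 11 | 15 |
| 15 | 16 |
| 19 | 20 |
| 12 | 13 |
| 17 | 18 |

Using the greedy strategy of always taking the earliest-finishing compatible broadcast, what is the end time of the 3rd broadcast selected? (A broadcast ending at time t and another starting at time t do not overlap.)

By end time: (2,6), (6,7), (12,13), (11,15), (15,16), (16,17), (17,18), (19,20).
Pick (2,6); next start ≥ 6 → (6,7); next start ≥ 7 → (12,13); next start ≥ 13 → (15,16); next start ≥ 16 → (16,17); next start ≥ 17 → (17,18); next start ≥ 18 → (19,20).
Selected: (2,6) (6,7) (12,13) (15,16) (16,17) (17,18) (19,20)

13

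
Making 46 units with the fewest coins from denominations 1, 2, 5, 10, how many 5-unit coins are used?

Use the largest denomination that fits, subtract, and repeat.
46 = 4×10 + 1×5 + 1×1
Count of 5: 1

1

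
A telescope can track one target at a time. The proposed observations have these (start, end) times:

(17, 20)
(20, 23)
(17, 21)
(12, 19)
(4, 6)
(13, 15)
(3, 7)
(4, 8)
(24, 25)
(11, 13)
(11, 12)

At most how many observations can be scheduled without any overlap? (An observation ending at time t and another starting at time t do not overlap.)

Order by finish time; keep every interval that doesn't clash with the previous kept one.
By end time: (4,6), (3,7), (4,8), (11,12), (11,13), (13,15), (12,19), (17,20), (17,21), (20,23), (24,25).
Pick (4,6); next start ≥ 6 → (11,12); next start ≥ 12 → (13,15); next start ≥ 15 → (17,20); next start ≥ 20 → (20,23); next start ≥ 23 → (24,25).
Selected 6 observations.

6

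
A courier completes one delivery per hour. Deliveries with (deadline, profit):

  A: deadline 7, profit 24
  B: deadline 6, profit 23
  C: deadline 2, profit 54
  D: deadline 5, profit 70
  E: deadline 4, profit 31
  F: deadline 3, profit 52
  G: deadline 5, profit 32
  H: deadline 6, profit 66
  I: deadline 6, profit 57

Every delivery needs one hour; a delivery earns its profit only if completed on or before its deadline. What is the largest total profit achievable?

Take jobs in profit order; each goes to the latest open slot no later than its deadline.
By profit: D(d5,70), H(d6,66), I(d6,57), C(d2,54), F(d3,52), G(d5,32), E(d4,31), A(d7,24), B(d6,23)
D→slot 5; H→slot 6; I→slot 4; C→slot 2; F→slot 3; G→slot 1; E skipped; A→slot 7; B skipped.
Profit = 32 + 54 + 52 + 57 + 70 + 66 + 24 = 355

355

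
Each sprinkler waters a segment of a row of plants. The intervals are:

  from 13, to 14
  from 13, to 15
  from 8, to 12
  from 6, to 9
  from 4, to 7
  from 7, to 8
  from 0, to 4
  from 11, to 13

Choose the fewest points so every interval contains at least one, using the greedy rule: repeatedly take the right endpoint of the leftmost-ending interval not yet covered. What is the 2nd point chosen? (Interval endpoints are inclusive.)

8

Sort by right endpoint; whenever an interval is uncovered, place a point at its right end.
Sorted: [0,4] [4,7] [7,8] [6,9] [8,12] [11,13] [13,14] [13,15]
{[0,4],[4,7]} hit by 4; {[7,8],[6,9],[8,12]} hit by 8; {[11,13],[13,14],[13,15]} hit by 13.
Points: 4, 8, 13 (3 total).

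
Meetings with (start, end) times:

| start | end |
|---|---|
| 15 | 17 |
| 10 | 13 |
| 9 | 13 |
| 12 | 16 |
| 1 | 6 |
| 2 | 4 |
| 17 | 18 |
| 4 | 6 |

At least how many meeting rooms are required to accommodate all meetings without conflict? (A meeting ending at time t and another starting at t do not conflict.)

Events (time:±→running): 1:+→1 2:+→2 4:-→1 4:+→2 6:-→1 6:-→0 9:+→1 10:+→2 12:+→3 … peak 3.

3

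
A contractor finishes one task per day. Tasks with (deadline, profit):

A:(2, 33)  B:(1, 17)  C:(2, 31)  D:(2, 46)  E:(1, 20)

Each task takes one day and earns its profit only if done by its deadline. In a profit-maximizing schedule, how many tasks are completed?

Profit order: D=46 A=33 C=31 E=20 B=17
Assign: D→slot 2, A→slot 1, C skipped, E skipped, B skipped.
Slots: [1:A] [2:D]
2 of 5 scheduled.

2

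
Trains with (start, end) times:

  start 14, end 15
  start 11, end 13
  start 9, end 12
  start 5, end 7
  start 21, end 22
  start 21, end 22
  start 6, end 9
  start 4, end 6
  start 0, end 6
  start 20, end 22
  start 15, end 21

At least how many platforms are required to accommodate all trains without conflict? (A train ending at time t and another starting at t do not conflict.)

3

Count concurrent intervals with a sweep; the peak is the room count.
Events (time:±→running): 0:+→1 4:+→2 5:+→3 … peak 3.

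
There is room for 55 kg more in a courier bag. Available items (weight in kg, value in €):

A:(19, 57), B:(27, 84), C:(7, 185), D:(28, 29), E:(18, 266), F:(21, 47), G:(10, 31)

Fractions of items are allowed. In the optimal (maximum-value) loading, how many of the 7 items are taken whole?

3

Sort by value per unit weight and fill in that order.
Order: C (185/7=26.43) > E (266/18=14.78) > B (84/27=3.11) > G (31/10=3.10) > A (57/19=3.00) > F (47/21=2.24) > D (29/28=1.04)
Fill: take C (7 @ 185) → take E (18 @ 266) → take B (27 @ 84) → take 3/10 of G → 9.30; 55/55 used.
3 item(s) taken whole; one partial (take 3/10 of G).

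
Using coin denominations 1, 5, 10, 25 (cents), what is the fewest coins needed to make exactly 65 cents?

65 − 2×25→15 − 1×10→5 − 1×5→0
Total coins = 2 + 1 + 1 = 4

4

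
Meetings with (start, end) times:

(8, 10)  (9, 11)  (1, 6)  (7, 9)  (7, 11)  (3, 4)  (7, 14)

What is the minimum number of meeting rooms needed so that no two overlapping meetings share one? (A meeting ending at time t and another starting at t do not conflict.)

Count concurrent intervals with a sweep; the peak is the room count.
Events (time:±→running): 1:+→1 3:+→2 4:-→1 6:-→0 7:+→1 7:+→2 7:+→3 8:+→4 … peak 4.

4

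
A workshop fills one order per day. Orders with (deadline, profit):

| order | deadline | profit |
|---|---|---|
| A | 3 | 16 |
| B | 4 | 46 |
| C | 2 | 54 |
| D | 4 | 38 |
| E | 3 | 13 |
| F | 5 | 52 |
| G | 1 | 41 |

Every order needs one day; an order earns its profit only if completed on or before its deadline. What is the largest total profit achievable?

231

Profit order: C=54 F=52 B=46 G=41 D=38 A=16 E=13
Assign: C→slot 2, F→slot 5, B→slot 4, G→slot 1, D→slot 3, A skipped, E skipped.
Slots: [1:G] [2:C] [3:D] [4:B] [5:F]
Profit = 41 + 54 + 38 + 46 + 52 = 231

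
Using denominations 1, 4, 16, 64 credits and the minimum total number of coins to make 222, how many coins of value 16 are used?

Use the largest denomination that fits, subtract, and repeat.
222 − 3×64→30 − 1×16→14 − 3×4→2 − 2×1→0
Count of 16: 1

1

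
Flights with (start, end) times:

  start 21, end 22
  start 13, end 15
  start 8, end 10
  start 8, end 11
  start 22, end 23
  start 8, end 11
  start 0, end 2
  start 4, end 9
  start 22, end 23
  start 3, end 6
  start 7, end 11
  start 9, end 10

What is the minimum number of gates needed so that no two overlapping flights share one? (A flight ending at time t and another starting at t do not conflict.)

5

starts: [0, 3, 4, 7, 8, 8, 8, 9, 13, 21, 22, 22]
ends:   [2, 6, 9, 10, 10, 11, 11, 11, 15, 22, 23, 23]
s0→1 e2→0 s3→1 s4→2 e6→1 s7→2 s8→3 s8→4 s8→5  — peak 5.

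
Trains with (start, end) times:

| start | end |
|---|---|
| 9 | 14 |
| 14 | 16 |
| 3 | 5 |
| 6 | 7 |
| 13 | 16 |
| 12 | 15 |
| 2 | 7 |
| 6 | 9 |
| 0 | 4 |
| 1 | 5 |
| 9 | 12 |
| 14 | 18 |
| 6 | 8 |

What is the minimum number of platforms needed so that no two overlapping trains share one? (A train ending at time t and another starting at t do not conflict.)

4

The answer is the maximum number of intervals overlapping at any instant.
starts: [0, 1, 2, 3, 6, 6, 6, 9, 9, 12, 13, 14, 14]
ends:   [4, 5, 5, 7, 7, 8, 9, 12, 14, 15, 16, 16, 18]
s0→1 s1→2 s2→3 s3→4  — peak 4.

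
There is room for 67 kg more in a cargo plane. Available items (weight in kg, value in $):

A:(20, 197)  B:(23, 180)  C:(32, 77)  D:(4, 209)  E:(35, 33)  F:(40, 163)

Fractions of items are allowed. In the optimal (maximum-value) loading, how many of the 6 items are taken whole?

Greedy by value/weight ratio, highest first.
Order: D (209/4=52.25) > A (197/20=9.85) > B (180/23=7.83) > F (163/40=4.08) > C (77/32=2.41) > E (33/35=0.94)
Fill: take D (4 @ 209) → take A (20 @ 197) → take B (23 @ 180) → take 20/40 of F → 81.50; 67/67 used.
3 item(s) taken whole; one partial (take 20/40 of F).

3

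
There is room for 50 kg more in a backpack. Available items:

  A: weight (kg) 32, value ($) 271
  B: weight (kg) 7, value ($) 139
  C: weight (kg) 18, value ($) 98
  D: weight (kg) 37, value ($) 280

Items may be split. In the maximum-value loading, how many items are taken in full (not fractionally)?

Ratios (sorted): B 19.86, A 8.47, D 7.57, C 5.44
take B (7 @ 139); take A (32 @ 271); take 11/37 of D → 83.24. Capacity used 50/50.
2 item(s) taken whole; one partial (take 11/37 of D).

2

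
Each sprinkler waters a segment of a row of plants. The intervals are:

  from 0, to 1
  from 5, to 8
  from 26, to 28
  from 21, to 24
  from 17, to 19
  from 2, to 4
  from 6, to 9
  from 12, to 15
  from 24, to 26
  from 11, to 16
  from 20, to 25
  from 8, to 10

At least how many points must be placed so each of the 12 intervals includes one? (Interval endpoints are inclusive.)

Sorted: [0,1] [2,4] [5,8] [6,9] [8,10] [12,15] [11,16] [17,19] [21,24] [20,25] [24,26] [26,28]
{[0,1]} hit by 1; {[2,4]} hit by 4; {[5,8],[6,9],[8,10]} hit by 8; {[12,15],[11,16]} hit by 15; {[17,19]} hit by 19; {[21,24],[20,25],[24,26]} hit by 24; {[26,28]} hit by 28.
Points: 1, 4, 8, 15, 19, 24, 28 (7 total).

7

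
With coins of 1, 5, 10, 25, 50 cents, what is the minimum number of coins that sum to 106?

106 = 2×50 + 1×5 + 1×1
Total coins = 2 + 1 + 1 = 4

4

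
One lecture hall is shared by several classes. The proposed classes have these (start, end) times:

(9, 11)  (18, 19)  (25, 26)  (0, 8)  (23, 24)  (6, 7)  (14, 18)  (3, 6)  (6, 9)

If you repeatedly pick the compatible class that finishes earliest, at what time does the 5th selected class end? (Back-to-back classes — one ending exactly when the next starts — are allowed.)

19

Order by finish time; keep every interval that doesn't clash with the previous kept one.
By end time: (3,6), (6,7), (0,8), (6,9), (9,11), (14,18), (18,19), (23,24), (25,26).
Pick (3,6); next start ≥ 6 → (6,7); next start ≥ 7 → (9,11); next start ≥ 11 → (14,18); next start ≥ 18 → (18,19); next start ≥ 19 → (23,24); next start ≥ 24 → (25,26).
Selected: (3,6) (6,7) (9,11) (14,18) (18,19) (23,24) (25,26)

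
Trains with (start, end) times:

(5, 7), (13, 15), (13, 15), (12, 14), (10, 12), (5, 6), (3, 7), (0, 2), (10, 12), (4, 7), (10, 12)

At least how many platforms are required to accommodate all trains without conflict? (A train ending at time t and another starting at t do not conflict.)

starts: [0, 3, 4, 5, 5, 10, 10, 10, 12, 13, 13]
ends:   [2, 6, 7, 7, 7, 12, 12, 12, 14, 15, 15]
s0→1 e2→0 s3→1 s4→2 s5→3 s5→4  — peak 4.

4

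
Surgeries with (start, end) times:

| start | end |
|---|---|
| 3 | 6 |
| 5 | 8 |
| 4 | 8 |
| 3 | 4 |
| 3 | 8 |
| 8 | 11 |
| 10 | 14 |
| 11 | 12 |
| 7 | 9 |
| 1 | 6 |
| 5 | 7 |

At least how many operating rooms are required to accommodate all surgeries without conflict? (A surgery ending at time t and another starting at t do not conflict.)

6

starts: [1, 3, 3, 3, 4, 5, 5, 7, 8, 10, 11]
ends:   [4, 6, 6, 7, 8, 8, 8, 9, 11, 12, 14]
s1→1 s3→2 s3→3 s3→4 e4→3 s4→4 s5→5 s5→6  — peak 6.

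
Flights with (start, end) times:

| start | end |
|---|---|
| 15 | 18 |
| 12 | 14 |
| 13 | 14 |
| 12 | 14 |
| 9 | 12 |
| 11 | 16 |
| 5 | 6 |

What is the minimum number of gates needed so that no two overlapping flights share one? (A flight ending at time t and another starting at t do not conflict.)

4

starts: [5, 9, 11, 12, 12, 13, 15]
ends:   [6, 12, 14, 14, 14, 16, 18]
s5→1 e6→0 s9→1 s11→2 e12→1 s12→2 s12→3 s13→4  — peak 4.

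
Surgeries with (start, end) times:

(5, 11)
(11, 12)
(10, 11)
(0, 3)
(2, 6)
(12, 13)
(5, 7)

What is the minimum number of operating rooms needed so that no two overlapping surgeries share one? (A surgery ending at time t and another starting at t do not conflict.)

Events (time:±→running): 0:+→1 2:+→2 3:-→1 5:+→2 5:+→3 … peak 3.

3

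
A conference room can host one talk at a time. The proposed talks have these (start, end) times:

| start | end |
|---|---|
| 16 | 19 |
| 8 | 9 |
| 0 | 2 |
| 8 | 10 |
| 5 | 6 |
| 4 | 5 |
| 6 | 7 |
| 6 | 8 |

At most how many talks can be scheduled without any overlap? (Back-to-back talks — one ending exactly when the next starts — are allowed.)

Sorted by end: (0,2)  (4,5)  (5,6)  (6,7)  (6,8)  (8,9)  (8,10)  (16,19)
take (0,2); take (4,5); take (5,6); take (6,7); take (8,9); take (16,19).
Selected 6 talks.

6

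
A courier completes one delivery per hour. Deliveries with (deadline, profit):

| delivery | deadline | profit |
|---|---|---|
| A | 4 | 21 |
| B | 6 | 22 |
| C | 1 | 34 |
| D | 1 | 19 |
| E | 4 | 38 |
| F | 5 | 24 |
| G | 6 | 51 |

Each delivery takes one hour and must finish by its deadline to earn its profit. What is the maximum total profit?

190

Profit order: G=51 E=38 C=34 F=24 B=22 A=21 D=19
Assign: G→slot 6, E→slot 4, C→slot 1, F→slot 5, B→slot 3, A→slot 2, D skipped.
Slots: [1:C] [2:A] [3:B] [4:E] [5:F] [6:G]
Profit = 34 + 21 + 22 + 38 + 24 + 51 = 190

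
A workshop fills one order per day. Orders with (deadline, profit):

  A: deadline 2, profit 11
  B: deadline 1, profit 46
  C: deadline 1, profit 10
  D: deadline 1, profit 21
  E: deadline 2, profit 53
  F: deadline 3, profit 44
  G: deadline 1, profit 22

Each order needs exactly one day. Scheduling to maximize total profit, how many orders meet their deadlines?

Take jobs in profit order; each goes to the latest open slot no later than its deadline.
Profit order: E=53 B=46 F=44 G=22 D=21 A=11 C=10
Assign: E→slot 2, B→slot 1, F→slot 3, G skipped, D skipped, A skipped, C skipped.
Slots: [1:B] [2:E] [3:F]
3 of 7 scheduled.

3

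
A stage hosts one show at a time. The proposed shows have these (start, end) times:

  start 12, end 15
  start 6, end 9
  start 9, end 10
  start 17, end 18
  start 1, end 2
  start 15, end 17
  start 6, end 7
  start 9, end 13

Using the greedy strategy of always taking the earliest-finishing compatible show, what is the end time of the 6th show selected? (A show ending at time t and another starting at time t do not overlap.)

Sort by end time and greedily take each interval whose start is ≥ the last chosen end.
By end time: (1,2), (6,7), (6,9), (9,10), (9,13), (12,15), (15,17), (17,18).
Pick (1,2); next start ≥ 2 → (6,7); next start ≥ 7 → (9,10); next start ≥ 10 → (12,15); next start ≥ 15 → (15,17); next start ≥ 17 → (17,18).
Selected: (1,2) (6,7) (9,10) (12,15) (15,17) (17,18)

18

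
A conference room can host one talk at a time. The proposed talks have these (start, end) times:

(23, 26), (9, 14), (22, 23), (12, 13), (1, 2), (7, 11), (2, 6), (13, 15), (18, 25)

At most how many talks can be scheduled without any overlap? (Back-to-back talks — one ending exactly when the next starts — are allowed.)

Order by finish time; keep every interval that doesn't clash with the previous kept one.
Sorted by end: (1,2)  (2,6)  (7,11)  (12,13)  (9,14)  (13,15)  (22,23)  (18,25)  (23,26)
take (1,2); take (2,6); take (7,11); take (12,13); take (13,15); take (22,23); take (23,26).
Selected 7 talks.

7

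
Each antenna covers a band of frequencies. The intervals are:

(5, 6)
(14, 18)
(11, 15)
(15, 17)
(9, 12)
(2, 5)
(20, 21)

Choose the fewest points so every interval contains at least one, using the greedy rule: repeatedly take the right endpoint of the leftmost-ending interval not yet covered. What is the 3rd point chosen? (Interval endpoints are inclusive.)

Sort by right endpoint; whenever an interval is uncovered, place a point at its right end.
Sorted: [2,5] [5,6] [9,12] [11,15] [15,17] [14,18] [20,21]
{[2,5],[5,6]} hit by 5; {[9,12],[11,15]} hit by 12; {[15,17],[14,18]} hit by 17; {[20,21]} hit by 21.
Points: 5, 12, 17, 21 (4 total).

17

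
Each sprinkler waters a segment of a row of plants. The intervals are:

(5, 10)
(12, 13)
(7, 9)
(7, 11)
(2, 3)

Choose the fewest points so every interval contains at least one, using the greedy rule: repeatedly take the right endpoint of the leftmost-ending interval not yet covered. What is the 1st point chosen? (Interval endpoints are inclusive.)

3

Process intervals by earliest right end; each time one isn't hit yet, stab at its right endpoint.
By right end: [2,3]  [7,9]  [5,10]  [7,11]  [12,13]
[2,3] uncovered → point at 3; [7,9] uncovered → point at 9; [12,13] uncovered → point at 13.
Points: 3, 9, 13 (3 total).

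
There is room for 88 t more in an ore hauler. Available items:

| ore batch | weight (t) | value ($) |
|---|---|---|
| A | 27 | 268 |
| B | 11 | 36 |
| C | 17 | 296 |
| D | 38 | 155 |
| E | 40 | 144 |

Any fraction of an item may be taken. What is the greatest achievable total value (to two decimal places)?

740.60

Sort by value per unit weight and fill in that order.
Ratios (sorted): C 17.41, A 9.93, D 4.08, E 3.60, B 3.27
take C (17 @ 296); take A (27 @ 268); take D (38 @ 155); take 6/40 of E → 21.60. Capacity used 88/88.
Total value = 740.60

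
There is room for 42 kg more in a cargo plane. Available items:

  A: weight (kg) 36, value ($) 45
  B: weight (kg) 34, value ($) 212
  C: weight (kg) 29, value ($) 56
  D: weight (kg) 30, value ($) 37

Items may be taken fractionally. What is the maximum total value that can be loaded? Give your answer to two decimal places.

227.45

Sort by value per unit weight and fill in that order.
Ratios (sorted): B 6.24, C 1.93, A 1.25, D 1.23
take B (34 @ 212); take 8/29 of C → 15.45. Capacity used 42/42.
Total value = 227.45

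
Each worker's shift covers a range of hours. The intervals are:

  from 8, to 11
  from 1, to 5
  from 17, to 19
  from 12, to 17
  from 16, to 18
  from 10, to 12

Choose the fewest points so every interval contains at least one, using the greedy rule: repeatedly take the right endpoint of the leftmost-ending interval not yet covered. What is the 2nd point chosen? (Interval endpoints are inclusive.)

11

Sort by right endpoint; whenever an interval is uncovered, place a point at its right end.
By right end: [1,5]  [8,11]  [10,12]  [12,17]  [16,18]  [17,19]
[1,5] uncovered → point at 5; [8,11] uncovered → point at 11; [12,17] uncovered → point at 17.
Points: 5, 11, 17 (3 total).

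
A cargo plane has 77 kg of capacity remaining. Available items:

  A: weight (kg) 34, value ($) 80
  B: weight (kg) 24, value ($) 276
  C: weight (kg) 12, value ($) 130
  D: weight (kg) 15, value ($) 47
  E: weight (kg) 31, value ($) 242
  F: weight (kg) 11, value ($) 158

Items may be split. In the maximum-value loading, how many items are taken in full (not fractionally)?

Sort by value per unit weight and fill in that order.
Order: F (158/11=14.36) > B (276/24=11.50) > C (130/12=10.83) > E (242/31=7.81) > D (47/15=3.13) > A (80/34=2.35)
Fill: take F (11 @ 158) → take B (24 @ 276) → take C (12 @ 130) → take 30/31 of E → 234.19; 77/77 used.
3 item(s) taken whole; one partial (take 30/31 of E).

3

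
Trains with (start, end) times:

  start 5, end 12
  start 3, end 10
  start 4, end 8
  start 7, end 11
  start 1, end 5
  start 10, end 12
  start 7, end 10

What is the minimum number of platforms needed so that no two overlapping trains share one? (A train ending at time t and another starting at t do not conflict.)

The answer is the maximum number of intervals overlapping at any instant.
Events (time:±→running): 1:+→1 3:+→2 4:+→3 5:-→2 5:+→3 7:+→4 7:+→5 … peak 5.

5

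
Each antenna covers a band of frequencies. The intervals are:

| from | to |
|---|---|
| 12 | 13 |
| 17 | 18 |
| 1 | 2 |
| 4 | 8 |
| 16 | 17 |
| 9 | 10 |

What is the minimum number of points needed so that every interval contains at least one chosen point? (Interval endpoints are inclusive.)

Sort by right endpoint; whenever an interval is uncovered, place a point at its right end.
By right end: [1,2]  [4,8]  [9,10]  [12,13]  [16,17]  [17,18]
[1,2] uncovered → point at 2; [4,8] uncovered → point at 8; [9,10] uncovered → point at 10; [12,13] uncovered → point at 13; [16,17] uncovered → point at 17.
Points: 2, 8, 10, 13, 17 (5 total).

5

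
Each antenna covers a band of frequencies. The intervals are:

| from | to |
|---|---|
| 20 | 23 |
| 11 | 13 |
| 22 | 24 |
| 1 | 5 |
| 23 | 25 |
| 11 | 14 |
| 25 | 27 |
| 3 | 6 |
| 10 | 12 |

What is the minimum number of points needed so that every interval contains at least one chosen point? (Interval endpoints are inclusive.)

Sort by right endpoint; whenever an interval is uncovered, place a point at its right end.
By right end: [1,5]  [3,6]  [10,12]  [11,13]  [11,14]  [20,23]  [22,24]  [23,25]  [25,27]
[1,5] uncovered → point at 5; [10,12] uncovered → point at 12; [20,23] uncovered → point at 23; [25,27] uncovered → point at 27.
Points: 5, 12, 23, 27 (4 total).

4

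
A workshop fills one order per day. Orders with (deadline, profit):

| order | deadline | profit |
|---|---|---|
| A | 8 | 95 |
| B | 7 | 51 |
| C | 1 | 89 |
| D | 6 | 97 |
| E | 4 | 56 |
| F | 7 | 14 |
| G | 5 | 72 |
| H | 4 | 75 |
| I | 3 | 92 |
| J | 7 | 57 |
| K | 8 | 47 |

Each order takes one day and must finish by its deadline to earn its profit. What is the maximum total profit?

Profit order: D=97 A=95 I=92 C=89 H=75 G=72 J=57 E=56 B=51 K=47 F=14
Assign: D→slot 6, A→slot 8, I→slot 3, C→slot 1, H→slot 4, G→slot 5, J→slot 7, E→slot 2, B skipped, K skipped, F skipped.
Slots: [1:C] [2:E] [3:I] [4:H] [5:G] [6:D] [7:J] [8:A]
Profit = 89 + 56 + 92 + 75 + 72 + 97 + 57 + 95 = 633

633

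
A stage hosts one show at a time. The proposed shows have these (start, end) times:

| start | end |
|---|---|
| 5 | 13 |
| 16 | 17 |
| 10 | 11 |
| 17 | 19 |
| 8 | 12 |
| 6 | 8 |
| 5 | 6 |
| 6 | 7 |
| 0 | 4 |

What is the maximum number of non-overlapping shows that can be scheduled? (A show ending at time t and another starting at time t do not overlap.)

6

Sort by end time and greedily take each interval whose start is ≥ the last chosen end.
Sorted by end: (0,4)  (5,6)  (6,7)  (6,8)  (10,11)  (8,12)  (5,13)  (16,17)  (17,19)
take (0,4); take (5,6); take (6,7); skip (6,8); take (10,11); take (16,17); take (17,19).
Selected 6 shows.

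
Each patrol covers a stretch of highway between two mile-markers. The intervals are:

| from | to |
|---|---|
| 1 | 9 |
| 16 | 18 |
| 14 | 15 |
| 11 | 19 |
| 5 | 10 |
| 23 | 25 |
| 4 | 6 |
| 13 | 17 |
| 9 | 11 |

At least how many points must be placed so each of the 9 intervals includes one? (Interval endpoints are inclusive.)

Sort by right endpoint; whenever an interval is uncovered, place a point at its right end.
By right end: [4,6]  [1,9]  [5,10]  [9,11]  [14,15]  [13,17]  [16,18]  [11,19]  [23,25]
[4,6] uncovered → point at 6; [9,11] uncovered → point at 11; [14,15] uncovered → point at 15; [16,18] uncovered → point at 18; [23,25] uncovered → point at 25.
Points: 6, 11, 15, 18, 25 (5 total).

5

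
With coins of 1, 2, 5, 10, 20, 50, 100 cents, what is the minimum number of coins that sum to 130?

130 = 1×100 + 1×20 + 1×10
Total coins = 1 + 1 + 1 = 3

3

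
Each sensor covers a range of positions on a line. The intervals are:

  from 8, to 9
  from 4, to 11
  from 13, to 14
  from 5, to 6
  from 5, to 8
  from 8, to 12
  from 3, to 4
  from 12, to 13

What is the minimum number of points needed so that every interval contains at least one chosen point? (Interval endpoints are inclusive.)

4

Sort by right endpoint; whenever an interval is uncovered, place a point at its right end.
Sorted: [3,4] [5,6] [5,8] [8,9] [4,11] [8,12] [12,13] [13,14]
{[3,4]} hit by 4; {[5,6],[5,8]} hit by 6; {[8,9],[4,11],[8,12]} hit by 9; {[12,13],[13,14]} hit by 13.
Points: 4, 6, 9, 13 (4 total).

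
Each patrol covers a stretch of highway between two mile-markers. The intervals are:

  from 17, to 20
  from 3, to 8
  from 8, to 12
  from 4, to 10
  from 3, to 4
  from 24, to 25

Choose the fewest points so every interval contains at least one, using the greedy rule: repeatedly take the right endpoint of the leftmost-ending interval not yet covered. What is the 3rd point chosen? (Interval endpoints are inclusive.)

20

Sorted: [3,4] [3,8] [4,10] [8,12] [17,20] [24,25]
{[3,4],[3,8],[4,10]} hit by 4; {[8,12]} hit by 12; {[17,20]} hit by 20; {[24,25]} hit by 25.
Points: 4, 12, 20, 25 (4 total).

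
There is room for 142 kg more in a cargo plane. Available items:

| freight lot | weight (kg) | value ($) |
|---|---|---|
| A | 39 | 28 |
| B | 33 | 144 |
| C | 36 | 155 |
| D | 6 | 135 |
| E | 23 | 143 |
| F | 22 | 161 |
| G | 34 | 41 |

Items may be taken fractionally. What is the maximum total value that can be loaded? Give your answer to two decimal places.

764.53

Sort by value per unit weight and fill in that order.
Order: D (135/6=22.50) > F (161/22=7.32) > E (143/23=6.22) > B (144/33=4.36) > C (155/36=4.31) > G (41/34=1.21) > A (28/39=0.72)
Fill: take D (6 @ 135) → take F (22 @ 161) → take E (23 @ 143) → take B (33 @ 144) → take C (36 @ 155) → take 22/34 of G → 26.53; 142/142 used.
Total value = 764.53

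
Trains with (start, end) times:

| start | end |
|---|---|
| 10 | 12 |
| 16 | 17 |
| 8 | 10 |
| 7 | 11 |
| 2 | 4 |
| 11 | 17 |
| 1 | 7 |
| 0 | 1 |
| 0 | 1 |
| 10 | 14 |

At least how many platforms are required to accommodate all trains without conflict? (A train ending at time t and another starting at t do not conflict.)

3

The answer is the maximum number of intervals overlapping at any instant.
Events (time:±→running): 0:+→1 0:+→2 1:-→1 1:-→0 1:+→1 2:+→2 4:-→1 7:-→0 7:+→1 8:+→2 10:-→1 10:+→2 10:+→3 … peak 3.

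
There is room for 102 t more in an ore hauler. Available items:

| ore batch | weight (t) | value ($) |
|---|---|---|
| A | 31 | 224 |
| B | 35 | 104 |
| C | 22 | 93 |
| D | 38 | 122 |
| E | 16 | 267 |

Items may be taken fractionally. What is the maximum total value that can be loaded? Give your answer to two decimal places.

Greedy by value/weight ratio, highest first.
Ratios (sorted): E 16.69, A 7.23, C 4.23, D 3.21, B 2.97
take E (16 @ 267); take A (31 @ 224); take C (22 @ 93); take 33/38 of D → 105.95. Capacity used 102/102.
Total value = 689.95

689.95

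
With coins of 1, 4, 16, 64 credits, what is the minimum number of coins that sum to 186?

9

186 − 2×64→58 − 3×16→10 − 2×4→2 − 2×1→0
Total coins = 2 + 3 + 2 + 2 = 9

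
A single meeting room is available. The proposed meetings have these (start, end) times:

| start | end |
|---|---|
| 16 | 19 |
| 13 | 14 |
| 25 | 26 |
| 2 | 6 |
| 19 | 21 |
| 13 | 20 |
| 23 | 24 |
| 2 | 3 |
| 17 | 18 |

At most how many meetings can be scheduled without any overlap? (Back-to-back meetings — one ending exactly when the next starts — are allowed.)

6

Greedy by earliest finish: after sorting by end time, pick each interval compatible with the last pick.
Sorted by end: (2,3)  (2,6)  (13,14)  (17,18)  (16,19)  (13,20)  (19,21)  (23,24)  (25,26)
take (2,3); take (13,14); take (17,18); skip (16,19); take (19,21); take (23,24); take (25,26).
Selected 6 meetings.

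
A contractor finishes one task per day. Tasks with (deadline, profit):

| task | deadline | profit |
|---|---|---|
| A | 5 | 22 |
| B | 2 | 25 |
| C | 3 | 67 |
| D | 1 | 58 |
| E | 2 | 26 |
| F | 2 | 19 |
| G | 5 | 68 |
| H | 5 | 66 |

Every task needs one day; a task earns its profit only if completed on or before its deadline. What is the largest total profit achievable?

285

Take jobs in profit order; each goes to the latest open slot no later than its deadline.
By profit: G(d5,68), C(d3,67), H(d5,66), D(d1,58), E(d2,26), B(d2,25), A(d5,22), F(d2,19)
G→slot 5; C→slot 3; H→slot 4; D→slot 1; E→slot 2; B skipped; A skipped; F skipped.
Profit = 58 + 26 + 67 + 66 + 68 = 285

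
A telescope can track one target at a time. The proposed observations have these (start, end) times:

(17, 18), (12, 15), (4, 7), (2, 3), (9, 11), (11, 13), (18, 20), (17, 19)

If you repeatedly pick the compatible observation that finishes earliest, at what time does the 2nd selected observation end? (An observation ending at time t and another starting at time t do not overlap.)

Greedy by earliest finish: after sorting by end time, pick each interval compatible with the last pick.
Sorted by end: (2,3)  (4,7)  (9,11)  (11,13)  (12,15)  (17,18)  (17,19)  (18,20)
take (2,3); take (4,7); take (9,11); take (11,13); take (17,18); skip (17,19); take (18,20).
Selected: (2,3) (4,7) (9,11) (11,13) (17,18) (18,20)

7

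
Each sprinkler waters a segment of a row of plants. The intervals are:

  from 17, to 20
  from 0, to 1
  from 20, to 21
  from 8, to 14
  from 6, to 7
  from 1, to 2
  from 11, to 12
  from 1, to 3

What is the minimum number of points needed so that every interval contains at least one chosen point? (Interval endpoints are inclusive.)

Sorted: [0,1] [1,2] [1,3] [6,7] [11,12] [8,14] [17,20] [20,21]
{[0,1],[1,2],[1,3]} hit by 1; {[6,7]} hit by 7; {[11,12],[8,14]} hit by 12; {[17,20],[20,21]} hit by 20.
Points: 1, 7, 12, 20 (4 total).

4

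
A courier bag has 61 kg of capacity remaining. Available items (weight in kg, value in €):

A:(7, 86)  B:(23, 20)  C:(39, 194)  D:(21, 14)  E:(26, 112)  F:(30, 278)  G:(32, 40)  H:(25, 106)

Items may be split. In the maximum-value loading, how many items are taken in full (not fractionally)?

2

Sort by value per unit weight and fill in that order.
Ratios (sorted): A 12.29, F 9.27, C 4.97, E 4.31, H 4.24, G 1.25, B 0.87, D 0.67
take A (7 @ 86); take F (30 @ 278); take 24/39 of C → 119.38. Capacity used 61/61.
2 item(s) taken whole; one partial (take 24/39 of C).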